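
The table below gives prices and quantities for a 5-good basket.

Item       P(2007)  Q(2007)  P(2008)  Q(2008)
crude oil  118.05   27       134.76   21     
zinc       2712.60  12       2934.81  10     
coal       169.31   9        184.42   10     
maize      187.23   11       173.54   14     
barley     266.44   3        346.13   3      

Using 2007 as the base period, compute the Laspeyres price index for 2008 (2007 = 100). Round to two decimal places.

108.33

Laspeyres price index uses base-period quantities as weights.
ΣP(2008)·Q(2007) = 134.76×27 + 2934.81×12 + 184.42×9 + 173.54×11 + 346.13×3 = 3638.52 + 35217.72 + 1659.78 + 1908.94 + 1038.39 = 43463.35
ΣP(2007)·Q(2007) = 118.05×27 + 2712.60×12 + 169.31×9 + 187.23×11 + 266.44×3 = 3187.35 + 32551.2 + 1523.79 + 2059.53 + 799.32 = 40121.19
Index = 43463.35 / 40121.19 × 100 = 108.3302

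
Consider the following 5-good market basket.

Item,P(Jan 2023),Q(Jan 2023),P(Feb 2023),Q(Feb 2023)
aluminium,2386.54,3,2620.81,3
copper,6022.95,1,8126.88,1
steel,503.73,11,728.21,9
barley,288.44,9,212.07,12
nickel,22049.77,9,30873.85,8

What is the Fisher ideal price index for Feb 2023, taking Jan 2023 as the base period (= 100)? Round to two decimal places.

137.97

Laspeyres component (base-period weights):
ΣP(Feb 2023)Q(Jan 2023) = 2620.81×3 + 8126.88×1 + 728.21×11 + 212.07×9 + 30873.85×9 = 7862.43 + 8126.88 + 8010.31 + 1908.63 + 277864.65 = 303772.9
ΣP(Jan 2023)Q(Jan 2023) = 2386.54×3 + 6022.95×1 + 503.73×11 + 288.44×9 + 22049.77×9 = 7159.62 + 6022.95 + 5541.03 + 2595.96 + 198447.93 = 219767.49
L = 303772.9 / 219767.49 × 100 = 138.2247
Paasche component (current-period weights):
ΣP(Feb 2023)Q(Feb 2023) = 2620.81×3 + 8126.88×1 + 728.21×9 + 212.07×12 + 30873.85×8 = 7862.43 + 8126.88 + 6553.89 + 2544.84 + 246990.8 = 272078.84
ΣP(Jan 2023)Q(Feb 2023) = 2386.54×3 + 6022.95×1 + 503.73×9 + 288.44×12 + 22049.77×8 = 7159.62 + 6022.95 + 4533.57 + 3461.28 + 176398.16 = 197575.58
P = 272078.84 / 197575.58 × 100 = 137.7087
Fisher = √(L × P) = √(138.2247 × 137.7087) = 137.9665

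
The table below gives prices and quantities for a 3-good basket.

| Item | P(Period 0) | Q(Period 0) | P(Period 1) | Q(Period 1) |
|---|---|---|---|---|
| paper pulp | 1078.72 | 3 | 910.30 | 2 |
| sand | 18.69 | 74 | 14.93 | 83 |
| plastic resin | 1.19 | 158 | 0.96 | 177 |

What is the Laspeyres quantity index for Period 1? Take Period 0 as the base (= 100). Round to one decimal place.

Laspeyres quantity index uses base-period prices as weights.
ΣP(Period 0)·Q(Period 1) = 1078.72×2 + 18.69×83 + 1.19×177 = 2157.44 + 1551.27 + 210.63 = 3919.34
ΣP(Period 0)·Q(Period 0) = 1078.72×3 + 18.69×74 + 1.19×158 = 3236.16 + 1383.06 + 188.02 = 4807.24
Index = 3919.34 / 4807.24 × 100 = 81.5299

81.5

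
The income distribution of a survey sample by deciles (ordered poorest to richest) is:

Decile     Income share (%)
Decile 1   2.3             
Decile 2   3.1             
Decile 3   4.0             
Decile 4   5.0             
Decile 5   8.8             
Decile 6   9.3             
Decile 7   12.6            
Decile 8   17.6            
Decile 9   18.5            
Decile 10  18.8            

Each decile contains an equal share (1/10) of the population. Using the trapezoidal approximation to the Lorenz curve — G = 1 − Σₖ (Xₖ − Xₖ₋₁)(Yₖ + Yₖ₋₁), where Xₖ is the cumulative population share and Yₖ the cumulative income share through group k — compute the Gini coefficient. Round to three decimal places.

0.348

Cumulative income shares Yₖ: 0.0230, 0.0540, 0.0940, 0.1440, 0.2320, 0.3250, 0.4510, 0.6270, 0.8120, 1.0000
Σ (Xₖ−Xₖ₋₁)(Yₖ+Yₖ₋₁) = (1/10)(0.0230+0.0000) + (1/10)(0.0540+0.0230) + (1/10)(0.0940+0.0540) + (1/10)(0.1440+0.0940) + (1/10)(0.2320+0.1440) + (1/10)(0.3250+0.2320) + (1/10)(0.4510+0.3250) + (1/10)(0.6270+0.4510) + (1/10)(0.8120+0.6270) + (1/10)(1.0000+0.8120)
  = 0.0023 + 0.0077 + 0.0148 + 0.0238 + 0.0376 + 0.0557 + 0.0776 + 0.1078 + 0.1439 + 0.1812 = 0.6524
G = 1 − 0.6524 = 0.3476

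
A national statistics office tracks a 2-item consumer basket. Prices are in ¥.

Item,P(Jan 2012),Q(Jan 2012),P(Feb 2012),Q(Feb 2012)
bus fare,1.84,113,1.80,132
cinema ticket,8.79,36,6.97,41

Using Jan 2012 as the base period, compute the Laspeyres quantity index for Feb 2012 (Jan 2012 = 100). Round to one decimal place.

115.0

Laspeyres quantity index uses base-period prices as weights.
ΣP(Jan 2012)·Q(Feb 2012) = 1.84×132 + 8.79×41 = 242.88 + 360.39 = 603.27
ΣP(Jan 2012)·Q(Jan 2012) = 1.84×113 + 8.79×36 = 207.92 + 316.44 = 524.36
Index = 603.27 / 524.36 × 100 = 115.0488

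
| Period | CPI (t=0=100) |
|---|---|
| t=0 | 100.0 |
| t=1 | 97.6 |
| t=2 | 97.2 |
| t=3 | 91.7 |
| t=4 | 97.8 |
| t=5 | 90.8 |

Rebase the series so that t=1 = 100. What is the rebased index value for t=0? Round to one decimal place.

Rebased(t=0) = 100.0 / 97.6 × 100 = 102.4590

102.5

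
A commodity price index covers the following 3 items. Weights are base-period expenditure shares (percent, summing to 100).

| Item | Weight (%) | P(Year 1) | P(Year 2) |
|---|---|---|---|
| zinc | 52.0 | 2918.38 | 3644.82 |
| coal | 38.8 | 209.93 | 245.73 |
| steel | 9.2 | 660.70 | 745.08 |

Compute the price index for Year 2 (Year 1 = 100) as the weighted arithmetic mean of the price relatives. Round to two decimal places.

120.74

zinc: 52.0 × (3644.82/2918.38) = 52.0 × 1.248919 = 64.9438
coal: 38.8 × (245.73/209.93) = 38.8 × 1.170533 = 45.4167
steel: 9.2 × (745.08/660.70) = 9.2 × 1.127713 = 10.3750
Index = Σ wᵢ·(p₁ᵢ/p₀ᵢ) = 64.9438 + 45.4167 + 10.3750 = 120.7354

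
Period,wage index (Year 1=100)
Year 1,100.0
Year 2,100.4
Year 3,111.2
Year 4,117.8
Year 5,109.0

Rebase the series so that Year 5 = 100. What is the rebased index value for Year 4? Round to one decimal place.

108.1

Rebased(Year 4) = 117.8 / 109.0 × 100 = 108.0734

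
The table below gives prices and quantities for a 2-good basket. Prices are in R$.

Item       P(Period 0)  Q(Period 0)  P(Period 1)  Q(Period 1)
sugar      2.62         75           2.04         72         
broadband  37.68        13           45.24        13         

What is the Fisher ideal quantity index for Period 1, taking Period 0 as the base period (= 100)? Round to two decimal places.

Laspeyres component (base-period weights):
ΣP(Period 0)Q(Period 1) = 2.62×72 + 37.68×13 = 188.64 + 489.84 = 678.48
ΣP(Period 0)Q(Period 0) = 2.62×75 + 37.68×13 = 196.5 + 489.84 = 686.34
L = 678.48 / 686.34 × 100 = 98.8548
Paasche component (current-period weights):
ΣP(Period 1)Q(Period 1) = 2.04×72 + 45.24×13 = 146.88 + 588.12 = 735
ΣP(Period 1)Q(Period 0) = 2.04×75 + 45.24×13 = 153 + 588.12 = 741.12
P = 735 / 741.12 × 100 = 99.1742
Fisher = √(L × P) = √(98.8548 × 99.1742) = 99.0144

99.01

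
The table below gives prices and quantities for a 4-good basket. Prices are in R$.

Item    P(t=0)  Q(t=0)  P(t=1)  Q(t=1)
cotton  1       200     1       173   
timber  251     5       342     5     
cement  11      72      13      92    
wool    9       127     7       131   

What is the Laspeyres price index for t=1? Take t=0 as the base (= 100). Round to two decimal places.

Laspeyres price index uses base-period quantities as weights.
ΣP(t=1)·Q(t=0) = 1×200 + 342×5 + 13×72 + 7×127 = 200 + 1710 + 936 + 889 = 3735
ΣP(t=0)·Q(t=0) = 1×200 + 251×5 + 11×72 + 9×127 = 200 + 1255 + 792 + 1143 = 3390
Index = 3735 / 3390 × 100 = 110.1770

110.18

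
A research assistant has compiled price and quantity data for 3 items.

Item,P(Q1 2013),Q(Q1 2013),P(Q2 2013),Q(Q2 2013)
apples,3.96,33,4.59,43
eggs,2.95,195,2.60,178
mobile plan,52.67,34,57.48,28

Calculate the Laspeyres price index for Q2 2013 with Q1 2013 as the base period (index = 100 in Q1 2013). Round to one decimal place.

Laspeyres price index uses base-period quantities as weights.
ΣP(Q2 2013)·Q(Q1 2013) = 4.59×33 + 2.60×195 + 57.48×34 = 151.47 + 507 + 1954.32 = 2612.79
ΣP(Q1 2013)·Q(Q1 2013) = 3.96×33 + 2.95×195 + 52.67×34 = 130.68 + 575.25 + 1790.78 = 2496.71
Index = 2612.79 / 2496.71 × 100 = 104.6493

104.6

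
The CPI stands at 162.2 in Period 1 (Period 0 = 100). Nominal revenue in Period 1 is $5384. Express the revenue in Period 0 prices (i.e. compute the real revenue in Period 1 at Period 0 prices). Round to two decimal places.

3319.36

Real = Nominal ÷ (Index/100) = 5384 ÷ (162.2/100)
     = 5384 ÷ 1.622 = 3319.3588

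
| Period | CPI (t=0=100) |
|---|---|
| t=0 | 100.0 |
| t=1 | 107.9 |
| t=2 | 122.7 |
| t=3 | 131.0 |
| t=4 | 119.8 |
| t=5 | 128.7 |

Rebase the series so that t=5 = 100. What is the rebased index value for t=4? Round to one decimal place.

93.1

Rebased(t=4) = 119.8 / 128.7 × 100 = 93.0847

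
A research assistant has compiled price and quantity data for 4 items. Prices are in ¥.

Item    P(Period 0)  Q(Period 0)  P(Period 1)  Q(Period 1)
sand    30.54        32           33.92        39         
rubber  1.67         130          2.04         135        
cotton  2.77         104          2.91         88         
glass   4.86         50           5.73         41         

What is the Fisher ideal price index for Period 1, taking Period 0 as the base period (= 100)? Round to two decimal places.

112.39

Laspeyres component (base-period weights):
ΣP(Period 1)Q(Period 0) = 33.92×32 + 2.04×130 + 2.91×104 + 5.73×50 = 1085.44 + 265.2 + 302.64 + 286.5 = 1939.78
ΣP(Period 0)Q(Period 0) = 30.54×32 + 1.67×130 + 2.77×104 + 4.86×50 = 977.28 + 217.1 + 288.08 + 243 = 1725.46
L = 1939.78 / 1725.46 × 100 = 112.4210
Paasche component (current-period weights):
ΣP(Period 1)Q(Period 1) = 33.92×39 + 2.04×135 + 2.91×88 + 5.73×41 = 1322.88 + 275.4 + 256.08 + 234.93 = 2089.29
ΣP(Period 0)Q(Period 1) = 30.54×39 + 1.67×135 + 2.77×88 + 4.86×41 = 1191.06 + 225.45 + 243.76 + 199.26 = 1859.53
P = 2089.29 / 1859.53 × 100 = 112.3558
Fisher = √(L × P) = √(112.4210 × 112.3558) = 112.3884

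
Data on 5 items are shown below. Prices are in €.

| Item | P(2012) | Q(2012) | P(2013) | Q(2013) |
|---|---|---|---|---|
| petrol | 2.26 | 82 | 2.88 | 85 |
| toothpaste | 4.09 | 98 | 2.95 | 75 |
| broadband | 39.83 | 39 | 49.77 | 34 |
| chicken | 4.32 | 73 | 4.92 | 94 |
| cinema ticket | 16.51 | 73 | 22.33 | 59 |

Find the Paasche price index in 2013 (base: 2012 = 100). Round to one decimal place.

Paasche price index uses current-period quantities as weights.
ΣP(2013)·Q(2013) = 2.88×85 + 2.95×75 + 49.77×34 + 4.92×94 + 22.33×59 = 244.8 + 221.25 + 1692.18 + 462.48 + 1317.47 = 3938.18
ΣP(2012)·Q(2013) = 2.26×85 + 4.09×75 + 39.83×34 + 4.32×94 + 16.51×59 = 192.1 + 306.75 + 1354.22 + 406.08 + 974.09 = 3233.24
Index = 3938.18 / 3233.24 × 100 = 121.8029

121.8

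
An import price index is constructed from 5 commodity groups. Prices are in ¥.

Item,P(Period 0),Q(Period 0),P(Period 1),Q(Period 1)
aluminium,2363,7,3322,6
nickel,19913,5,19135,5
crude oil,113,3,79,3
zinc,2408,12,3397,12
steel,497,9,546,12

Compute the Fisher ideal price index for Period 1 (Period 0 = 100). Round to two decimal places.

109.79

Laspeyres component (base-period weights):
ΣP(Period 1)Q(Period 0) = 3322×7 + 19135×5 + 79×3 + 3397×12 + 546×9 = 23254 + 95675 + 237 + 40764 + 4914 = 164844
ΣP(Period 0)Q(Period 0) = 2363×7 + 19913×5 + 113×3 + 2408×12 + 497×9 = 16541 + 99565 + 339 + 28896 + 4473 = 149814
L = 164844 / 149814 × 100 = 110.0324
Paasche component (current-period weights):
ΣP(Period 1)Q(Period 1) = 3322×6 + 19135×5 + 79×3 + 3397×12 + 546×12 = 19932 + 95675 + 237 + 40764 + 6552 = 163160
ΣP(Period 0)Q(Period 1) = 2363×6 + 19913×5 + 113×3 + 2408×12 + 497×12 = 14178 + 99565 + 339 + 28896 + 5964 = 148942
P = 163160 / 148942 × 100 = 109.5460
Fisher = √(L × P) = √(110.0324 × 109.5460) = 109.7889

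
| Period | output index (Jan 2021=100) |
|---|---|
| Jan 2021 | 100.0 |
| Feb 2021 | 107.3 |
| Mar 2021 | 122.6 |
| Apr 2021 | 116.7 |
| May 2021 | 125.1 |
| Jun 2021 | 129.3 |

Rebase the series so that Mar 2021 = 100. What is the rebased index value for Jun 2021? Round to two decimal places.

105.46

Rebased(Jun 2021) = 129.3 / 122.6 × 100 = 105.4649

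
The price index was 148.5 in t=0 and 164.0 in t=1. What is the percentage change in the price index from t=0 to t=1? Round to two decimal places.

10.44%

Change = (164.0 − 148.5) / 148.5 × 100
       = 15.5 / 148.5 × 100 = 10.4377%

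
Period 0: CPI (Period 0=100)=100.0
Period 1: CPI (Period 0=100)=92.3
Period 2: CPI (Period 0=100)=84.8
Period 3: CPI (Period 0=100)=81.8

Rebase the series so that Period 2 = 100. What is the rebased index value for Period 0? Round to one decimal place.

117.9

Rebased(Period 0) = 100.0 / 84.8 × 100 = 117.9245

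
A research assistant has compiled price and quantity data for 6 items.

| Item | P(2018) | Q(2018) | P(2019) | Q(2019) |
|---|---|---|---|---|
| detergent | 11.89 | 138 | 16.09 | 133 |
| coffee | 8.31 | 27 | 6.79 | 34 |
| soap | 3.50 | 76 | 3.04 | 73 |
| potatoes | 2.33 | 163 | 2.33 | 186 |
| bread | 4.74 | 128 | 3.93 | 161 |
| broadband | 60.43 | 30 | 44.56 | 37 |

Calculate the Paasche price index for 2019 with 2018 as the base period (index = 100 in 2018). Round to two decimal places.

Paasche price index uses current-period quantities as weights.
ΣP(2019)·Q(2019) = 16.09×133 + 6.79×34 + 3.04×73 + 2.33×186 + 3.93×161 + 44.56×37 = 2139.97 + 230.86 + 221.92 + 433.38 + 632.73 + 1648.72 = 5307.58
ΣP(2018)·Q(2019) = 11.89×133 + 8.31×34 + 3.50×73 + 2.33×186 + 4.74×161 + 60.43×37 = 1581.37 + 282.54 + 255.5 + 433.38 + 763.14 + 2235.91 = 5551.84
Index = 5307.58 / 5551.84 × 100 = 95.6004

95.60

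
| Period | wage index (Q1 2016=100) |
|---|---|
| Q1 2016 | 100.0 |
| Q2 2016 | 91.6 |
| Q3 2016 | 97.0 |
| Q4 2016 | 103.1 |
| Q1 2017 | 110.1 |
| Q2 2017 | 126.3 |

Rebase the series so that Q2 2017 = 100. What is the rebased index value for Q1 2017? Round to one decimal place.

Rebased(Q1 2017) = 110.1 / 126.3 × 100 = 87.1734

87.2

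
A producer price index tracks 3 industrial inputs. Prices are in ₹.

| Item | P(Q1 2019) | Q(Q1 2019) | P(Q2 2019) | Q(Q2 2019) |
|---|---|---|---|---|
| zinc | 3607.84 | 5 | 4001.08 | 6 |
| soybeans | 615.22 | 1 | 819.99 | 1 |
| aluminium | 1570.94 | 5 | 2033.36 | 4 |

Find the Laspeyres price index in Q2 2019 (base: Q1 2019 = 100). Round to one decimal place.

Laspeyres price index uses base-period quantities as weights.
ΣP(Q2 2019)·Q(Q1 2019) = 4001.08×5 + 819.99×1 + 2033.36×5 = 20005.4 + 819.99 + 10166.8 = 30992.19
ΣP(Q1 2019)·Q(Q1 2019) = 3607.84×5 + 615.22×1 + 1570.94×5 = 18039.2 + 615.22 + 7854.7 = 26509.12
Index = 30992.19 / 26509.12 × 100 = 116.9114

116.9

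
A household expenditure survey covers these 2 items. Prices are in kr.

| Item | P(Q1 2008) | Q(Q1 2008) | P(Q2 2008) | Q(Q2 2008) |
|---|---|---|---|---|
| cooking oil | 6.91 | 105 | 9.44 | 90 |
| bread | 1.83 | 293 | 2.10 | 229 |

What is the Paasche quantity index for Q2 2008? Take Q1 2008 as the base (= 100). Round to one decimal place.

Paasche quantity index uses current-period prices as weights.
ΣP(Q2 2008)·Q(Q2 2008) = 9.44×90 + 2.10×229 = 849.6 + 480.9 = 1330.5
ΣP(Q2 2008)·Q(Q1 2008) = 9.44×105 + 2.10×293 = 991.2 + 615.3 = 1606.5
Index = 1330.5 / 1606.5 × 100 = 82.8198

82.8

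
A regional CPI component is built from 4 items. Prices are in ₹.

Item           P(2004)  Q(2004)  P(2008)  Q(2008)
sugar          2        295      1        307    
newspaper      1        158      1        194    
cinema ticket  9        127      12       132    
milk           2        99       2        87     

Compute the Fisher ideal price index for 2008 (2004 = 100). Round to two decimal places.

104.11

Laspeyres component (base-period weights):
ΣP(2008)Q(2004) = 1×295 + 1×158 + 12×127 + 2×99 = 295 + 158 + 1524 + 198 = 2175
ΣP(2004)Q(2004) = 2×295 + 1×158 + 9×127 + 2×99 = 590 + 158 + 1143 + 198 = 2089
L = 2175 / 2089 × 100 = 104.1168
Paasche component (current-period weights):
ΣP(2008)Q(2008) = 1×307 + 1×194 + 12×132 + 2×87 = 307 + 194 + 1584 + 174 = 2259
ΣP(2004)Q(2008) = 2×307 + 1×194 + 9×132 + 2×87 = 614 + 194 + 1188 + 174 = 2170
P = 2259 / 2170 × 100 = 104.1014
Fisher = √(L × P) = √(104.1168 × 104.1014) = 104.1091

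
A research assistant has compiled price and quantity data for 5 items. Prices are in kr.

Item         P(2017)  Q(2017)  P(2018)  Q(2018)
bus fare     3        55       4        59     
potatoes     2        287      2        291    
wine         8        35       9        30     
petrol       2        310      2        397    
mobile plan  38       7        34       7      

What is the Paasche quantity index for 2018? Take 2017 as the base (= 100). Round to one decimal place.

Paasche quantity index uses current-period prices as weights.
ΣP(2018)·Q(2018) = 4×59 + 2×291 + 9×30 + 2×397 + 34×7 = 236 + 582 + 270 + 794 + 238 = 2120
ΣP(2018)·Q(2017) = 4×55 + 2×287 + 9×35 + 2×310 + 34×7 = 220 + 574 + 315 + 620 + 238 = 1967
Index = 2120 / 1967 × 100 = 107.7783

107.8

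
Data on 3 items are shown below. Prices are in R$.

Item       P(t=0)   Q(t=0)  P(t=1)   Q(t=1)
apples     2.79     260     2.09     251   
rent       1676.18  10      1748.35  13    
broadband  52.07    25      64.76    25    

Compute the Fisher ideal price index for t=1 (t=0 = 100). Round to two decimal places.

104.55

Laspeyres component (base-period weights):
ΣP(t=1)Q(t=0) = 2.09×260 + 1748.35×10 + 64.76×25 = 543.4 + 17483.5 + 1619 = 19645.9
ΣP(t=0)Q(t=0) = 2.79×260 + 1676.18×10 + 52.07×25 = 725.4 + 16761.8 + 1301.75 = 18788.95
L = 19645.9 / 18788.95 × 100 = 104.5609
Paasche component (current-period weights):
ΣP(t=1)Q(t=1) = 2.09×251 + 1748.35×13 + 64.76×25 = 524.59 + 22728.55 + 1619 = 24872.14
ΣP(t=0)Q(t=1) = 2.79×251 + 1676.18×13 + 52.07×25 = 700.29 + 21790.34 + 1301.75 = 23792.38
P = 24872.14 / 23792.38 × 100 = 104.5383
Fisher = √(L × P) = √(104.5609 × 104.5383) = 104.5496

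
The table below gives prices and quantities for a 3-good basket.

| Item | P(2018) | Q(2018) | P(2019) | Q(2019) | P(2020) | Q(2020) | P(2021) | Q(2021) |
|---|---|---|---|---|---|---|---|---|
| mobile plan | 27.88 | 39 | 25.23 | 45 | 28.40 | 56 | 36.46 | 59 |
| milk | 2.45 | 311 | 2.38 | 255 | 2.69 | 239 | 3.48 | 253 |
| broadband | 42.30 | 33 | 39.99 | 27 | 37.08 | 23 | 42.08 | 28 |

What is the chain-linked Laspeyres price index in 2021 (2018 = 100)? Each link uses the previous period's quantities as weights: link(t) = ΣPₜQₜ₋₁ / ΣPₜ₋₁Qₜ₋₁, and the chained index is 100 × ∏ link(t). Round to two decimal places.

122.67

Link 2018→2019:
ΣP(2019)Q(2018) = 25.23×39 + 2.38×311 + 39.99×33 = 983.97 + 740.18 + 1319.67 = 3043.82
ΣP(2018)Q(2018) = 27.88×39 + 2.45×311 + 42.30×33 = 1087.32 + 761.95 + 1395.9 = 3245.17
link = 3043.82/3245.17 = 0.937954
Link 2019→2020:
ΣP(2020)Q(2019) = 28.40×45 + 2.69×255 + 37.08×27 = 1278 + 685.95 + 1001.16 = 2965.11
ΣP(2019)Q(2019) = 25.23×45 + 2.38×255 + 39.99×27 = 1135.35 + 606.9 + 1079.73 = 2821.98
link = 2965.11/2821.98 = 1.050720
Link 2020→2021:
ΣP(2021)Q(2020) = 36.46×56 + 3.48×239 + 42.08×23 = 2041.76 + 831.72 + 967.84 = 3841.32
ΣP(2020)Q(2020) = 28.40×56 + 2.69×239 + 37.08×23 = 1590.4 + 642.91 + 852.84 = 3086.15
link = 3841.32/3086.15 = 1.244696
Chained index = 100 × 0.937954 × 1.050720 × 1.244696 = 122.6682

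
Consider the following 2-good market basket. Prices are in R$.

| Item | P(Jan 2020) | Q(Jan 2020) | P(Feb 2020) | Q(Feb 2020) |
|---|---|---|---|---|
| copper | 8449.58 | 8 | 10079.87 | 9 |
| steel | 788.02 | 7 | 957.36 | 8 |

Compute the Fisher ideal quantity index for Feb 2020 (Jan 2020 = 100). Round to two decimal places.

112.64

Laspeyres component (base-period weights):
ΣP(Jan 2020)Q(Feb 2020) = 8449.58×9 + 788.02×8 = 76046.22 + 6304.16 = 82350.38
ΣP(Jan 2020)Q(Jan 2020) = 8449.58×8 + 788.02×7 = 67596.64 + 5516.14 = 73112.78
L = 82350.38 / 73112.78 × 100 = 112.6347
Paasche component (current-period weights):
ΣP(Feb 2020)Q(Feb 2020) = 10079.87×9 + 957.36×8 = 90718.83 + 7658.88 = 98377.71
ΣP(Feb 2020)Q(Jan 2020) = 10079.87×8 + 957.36×7 = 80638.96 + 6701.52 = 87340.48
P = 98377.71 / 87340.48 × 100 = 112.6370
Fisher = √(L × P) = √(112.6347 × 112.6370) = 112.6359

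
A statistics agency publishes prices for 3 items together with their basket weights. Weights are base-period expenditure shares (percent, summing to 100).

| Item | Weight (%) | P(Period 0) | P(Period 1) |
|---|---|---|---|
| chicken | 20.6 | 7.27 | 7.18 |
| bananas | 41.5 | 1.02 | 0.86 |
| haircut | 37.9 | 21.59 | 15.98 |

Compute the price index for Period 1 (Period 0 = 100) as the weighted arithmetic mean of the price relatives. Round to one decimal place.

83.4

chicken: 20.6 × (7.18/7.27) = 20.6 × 0.987620 = 20.3450
bananas: 41.5 × (0.86/1.02) = 41.5 × 0.843137 = 34.9902
haircut: 37.9 × (15.98/21.59) = 37.9 × 0.740157 = 28.0520
Index = Σ wᵢ·(p₁ᵢ/p₀ᵢ) = 20.3450 + 34.9902 + 28.0520 = 83.3871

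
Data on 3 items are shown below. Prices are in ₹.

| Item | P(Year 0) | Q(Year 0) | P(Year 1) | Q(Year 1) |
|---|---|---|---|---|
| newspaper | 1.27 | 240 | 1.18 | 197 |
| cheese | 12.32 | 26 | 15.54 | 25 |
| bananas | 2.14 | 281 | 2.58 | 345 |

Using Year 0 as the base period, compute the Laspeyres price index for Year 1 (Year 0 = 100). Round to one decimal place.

115.1

Laspeyres price index uses base-period quantities as weights.
ΣP(Year 1)·Q(Year 0) = 1.18×240 + 15.54×26 + 2.58×281 = 283.2 + 404.04 + 724.98 = 1412.22
ΣP(Year 0)·Q(Year 0) = 1.27×240 + 12.32×26 + 2.14×281 = 304.8 + 320.32 + 601.34 = 1226.46
Index = 1412.22 / 1226.46 × 100 = 115.1460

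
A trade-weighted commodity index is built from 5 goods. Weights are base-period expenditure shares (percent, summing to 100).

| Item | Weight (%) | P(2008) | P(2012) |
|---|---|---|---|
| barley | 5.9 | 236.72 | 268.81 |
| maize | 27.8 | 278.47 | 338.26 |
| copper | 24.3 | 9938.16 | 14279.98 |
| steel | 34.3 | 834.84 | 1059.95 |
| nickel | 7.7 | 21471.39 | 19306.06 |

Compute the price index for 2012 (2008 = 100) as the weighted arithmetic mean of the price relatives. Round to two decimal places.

125.86

barley: 5.9 × (268.81/236.72) = 5.9 × 1.135561 = 6.6998
maize: 27.8 × (338.26/278.47) = 27.8 × 1.214709 = 33.7689
copper: 24.3 × (14279.98/9938.16) = 24.3 × 1.436884 = 34.9163
steel: 34.3 × (1059.95/834.84) = 34.3 × 1.269644 = 43.5488
nickel: 7.7 × (19306.06/21471.39) = 7.7 × 0.899153 = 6.9235
Index = Σ wᵢ·(p₁ᵢ/p₀ᵢ) = 6.6998 + 33.7689 + 34.9163 + 43.5488 + 6.9235 = 125.8573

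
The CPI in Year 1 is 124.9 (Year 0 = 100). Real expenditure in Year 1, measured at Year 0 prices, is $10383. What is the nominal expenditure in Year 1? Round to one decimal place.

Nominal = Real × (Index/100) = 10383 × (124.9/100)
        = 10383 × 1.249 = 12968.3670

12968.4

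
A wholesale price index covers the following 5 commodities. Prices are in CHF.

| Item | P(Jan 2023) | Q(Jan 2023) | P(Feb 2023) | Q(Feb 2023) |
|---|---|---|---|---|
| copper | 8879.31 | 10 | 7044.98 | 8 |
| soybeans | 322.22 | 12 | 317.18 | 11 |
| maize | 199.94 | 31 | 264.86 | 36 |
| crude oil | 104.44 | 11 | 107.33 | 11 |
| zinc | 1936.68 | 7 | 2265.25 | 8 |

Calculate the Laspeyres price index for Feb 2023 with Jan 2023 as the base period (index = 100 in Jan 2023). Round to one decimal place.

Laspeyres price index uses base-period quantities as weights.
ΣP(Feb 2023)·Q(Jan 2023) = 7044.98×10 + 317.18×12 + 264.86×31 + 107.33×11 + 2265.25×7 = 70449.8 + 3806.16 + 8210.66 + 1180.63 + 15856.75 = 99504
ΣP(Jan 2023)·Q(Jan 2023) = 8879.31×10 + 322.22×12 + 199.94×31 + 104.44×11 + 1936.68×7 = 88793.1 + 3866.64 + 6198.14 + 1148.84 + 13556.76 = 113563.48
Index = 99504 / 113563.48 × 100 = 87.6197

87.6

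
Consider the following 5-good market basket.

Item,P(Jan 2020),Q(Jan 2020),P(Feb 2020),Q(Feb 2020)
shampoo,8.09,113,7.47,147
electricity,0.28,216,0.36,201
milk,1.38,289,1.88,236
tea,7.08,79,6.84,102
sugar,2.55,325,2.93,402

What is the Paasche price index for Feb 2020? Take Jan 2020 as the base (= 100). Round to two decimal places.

105.16

Paasche price index uses current-period quantities as weights.
ΣP(Feb 2020)·Q(Feb 2020) = 7.47×147 + 0.36×201 + 1.88×236 + 6.84×102 + 2.93×402 = 1098.09 + 72.36 + 443.68 + 697.68 + 1177.86 = 3489.67
ΣP(Jan 2020)·Q(Feb 2020) = 8.09×147 + 0.28×201 + 1.38×236 + 7.08×102 + 2.55×402 = 1189.23 + 56.28 + 325.68 + 722.16 + 1025.1 = 3318.45
Index = 3489.67 / 3318.45 × 100 = 105.1596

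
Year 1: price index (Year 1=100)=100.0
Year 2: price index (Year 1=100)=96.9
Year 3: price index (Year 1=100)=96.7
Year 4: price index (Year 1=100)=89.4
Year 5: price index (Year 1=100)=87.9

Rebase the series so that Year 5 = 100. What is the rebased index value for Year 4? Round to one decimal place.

101.7

Rebased(Year 4) = 89.4 / 87.9 × 100 = 101.7065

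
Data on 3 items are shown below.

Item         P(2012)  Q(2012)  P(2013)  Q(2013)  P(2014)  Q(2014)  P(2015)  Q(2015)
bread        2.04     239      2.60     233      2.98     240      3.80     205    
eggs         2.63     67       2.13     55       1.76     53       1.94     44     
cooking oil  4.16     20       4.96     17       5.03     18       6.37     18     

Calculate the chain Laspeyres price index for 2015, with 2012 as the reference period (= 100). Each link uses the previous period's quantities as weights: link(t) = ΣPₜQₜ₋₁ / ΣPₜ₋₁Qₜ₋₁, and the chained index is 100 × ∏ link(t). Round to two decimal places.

Link 2012→2013:
ΣP(2013)Q(2012) = 2.60×239 + 2.13×67 + 4.96×20 = 621.4 + 142.71 + 99.2 = 863.31
ΣP(2012)Q(2012) = 2.04×239 + 2.63×67 + 4.16×20 = 487.56 + 176.21 + 83.2 = 746.97
link = 863.31/746.97 = 1.155749
Link 2013→2014:
ΣP(2014)Q(2013) = 2.98×233 + 1.76×55 + 5.03×17 = 694.34 + 96.8 + 85.51 = 876.65
ΣP(2013)Q(2013) = 2.60×233 + 2.13×55 + 4.96×17 = 605.8 + 117.15 + 84.32 = 807.27
link = 876.65/807.27 = 1.085944
Link 2014→2015:
ΣP(2015)Q(2014) = 3.80×240 + 1.94×53 + 6.37×18 = 912 + 102.82 + 114.66 = 1129.48
ΣP(2014)Q(2014) = 2.98×240 + 1.76×53 + 5.03×18 = 715.2 + 93.28 + 90.54 = 899.02
link = 1129.48/899.02 = 1.256346
Chained index = 100 × 1.155749 × 1.085944 × 1.256346 = 157.6813

157.68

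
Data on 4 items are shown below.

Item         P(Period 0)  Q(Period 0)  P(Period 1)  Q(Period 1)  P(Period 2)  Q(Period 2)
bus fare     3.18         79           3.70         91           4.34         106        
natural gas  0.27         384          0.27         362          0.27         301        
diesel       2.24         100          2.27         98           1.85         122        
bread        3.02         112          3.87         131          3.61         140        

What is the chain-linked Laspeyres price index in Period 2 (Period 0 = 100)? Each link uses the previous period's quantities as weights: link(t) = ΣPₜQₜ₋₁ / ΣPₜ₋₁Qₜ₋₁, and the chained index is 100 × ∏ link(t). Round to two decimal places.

Link Period 0→Period 1:
ΣP(Period 1)Q(Period 0) = 3.70×79 + 0.27×384 + 2.27×100 + 3.87×112 = 292.3 + 103.68 + 227 + 433.44 = 1056.42
ΣP(Period 0)Q(Period 0) = 3.18×79 + 0.27×384 + 2.24×100 + 3.02×112 = 251.22 + 103.68 + 224 + 338.24 = 917.14
link = 1056.42/917.14 = 1.151863
Link Period 1→Period 2:
ΣP(Period 2)Q(Period 1) = 4.34×91 + 0.27×362 + 1.85×98 + 3.61×131 = 394.94 + 97.74 + 181.3 + 472.91 = 1146.89
ΣP(Period 1)Q(Period 1) = 3.70×91 + 0.27×362 + 2.27×98 + 3.87×131 = 336.7 + 97.74 + 222.46 + 506.97 = 1163.87
link = 1146.89/1163.87 = 0.985411
Chained index = 100 × 1.151863 × 0.985411 = 113.5059

113.51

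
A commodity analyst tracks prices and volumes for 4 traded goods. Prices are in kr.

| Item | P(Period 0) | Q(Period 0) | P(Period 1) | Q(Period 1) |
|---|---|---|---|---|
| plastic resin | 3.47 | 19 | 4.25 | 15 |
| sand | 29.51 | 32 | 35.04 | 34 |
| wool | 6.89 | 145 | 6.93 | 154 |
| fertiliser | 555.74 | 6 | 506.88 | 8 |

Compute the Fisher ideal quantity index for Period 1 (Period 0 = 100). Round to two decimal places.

122.16

Laspeyres component (base-period weights):
ΣP(Period 0)Q(Period 1) = 3.47×15 + 29.51×34 + 6.89×154 + 555.74×8 = 52.05 + 1003.34 + 1061.06 + 4445.92 = 6562.37
ΣP(Period 0)Q(Period 0) = 3.47×19 + 29.51×32 + 6.89×145 + 555.74×6 = 65.93 + 944.32 + 999.05 + 3334.44 = 5343.74
L = 6562.37 / 5343.74 × 100 = 122.8048
Paasche component (current-period weights):
ΣP(Period 1)Q(Period 1) = 4.25×15 + 35.04×34 + 6.93×154 + 506.88×8 = 63.75 + 1191.36 + 1067.22 + 4055.04 = 6377.37
ΣP(Period 1)Q(Period 0) = 4.25×19 + 35.04×32 + 6.93×145 + 506.88×6 = 80.75 + 1121.28 + 1004.85 + 3041.28 = 5248.16
P = 6377.37 / 5248.16 × 100 = 121.5163
Fisher = √(L × P) = √(122.8048 × 121.5163) = 122.1589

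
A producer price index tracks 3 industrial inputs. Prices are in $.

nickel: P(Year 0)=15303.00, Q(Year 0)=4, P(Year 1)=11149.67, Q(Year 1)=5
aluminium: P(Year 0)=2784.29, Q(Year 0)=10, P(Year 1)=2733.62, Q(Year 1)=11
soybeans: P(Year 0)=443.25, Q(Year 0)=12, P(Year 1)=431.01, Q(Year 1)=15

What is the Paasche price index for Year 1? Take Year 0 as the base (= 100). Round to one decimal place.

81.1

Paasche price index uses current-period quantities as weights.
ΣP(Year 1)·Q(Year 1) = 11149.67×5 + 2733.62×11 + 431.01×15 = 55748.35 + 30069.82 + 6465.15 = 92283.32
ΣP(Year 0)·Q(Year 1) = 15303.00×5 + 2784.29×11 + 443.25×15 = 76515 + 30627.19 + 6648.75 = 113790.94
Index = 92283.32 / 113790.94 × 100 = 81.0990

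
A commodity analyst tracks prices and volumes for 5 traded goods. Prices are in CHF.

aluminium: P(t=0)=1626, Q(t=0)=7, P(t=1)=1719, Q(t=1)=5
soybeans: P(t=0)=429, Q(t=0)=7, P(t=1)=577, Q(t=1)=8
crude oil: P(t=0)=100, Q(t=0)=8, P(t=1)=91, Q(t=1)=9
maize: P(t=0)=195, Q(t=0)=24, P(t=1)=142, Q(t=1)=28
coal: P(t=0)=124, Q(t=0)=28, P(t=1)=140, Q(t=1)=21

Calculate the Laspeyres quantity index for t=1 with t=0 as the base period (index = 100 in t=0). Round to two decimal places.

Laspeyres quantity index uses base-period prices as weights.
ΣP(t=0)·Q(t=1) = 1626×5 + 429×8 + 100×9 + 195×28 + 124×21 = 8130 + 3432 + 900 + 5460 + 2604 = 20526
ΣP(t=0)·Q(t=0) = 1626×7 + 429×7 + 100×8 + 195×24 + 124×28 = 11382 + 3003 + 800 + 4680 + 3472 = 23337
Index = 20526 / 23337 × 100 = 87.9547

87.95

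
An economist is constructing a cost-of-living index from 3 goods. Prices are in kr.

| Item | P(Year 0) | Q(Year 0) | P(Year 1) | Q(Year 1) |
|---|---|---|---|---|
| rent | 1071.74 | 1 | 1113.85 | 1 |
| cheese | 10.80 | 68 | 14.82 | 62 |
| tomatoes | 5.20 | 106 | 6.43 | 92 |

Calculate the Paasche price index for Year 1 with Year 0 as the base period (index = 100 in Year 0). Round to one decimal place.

Paasche price index uses current-period quantities as weights.
ΣP(Year 1)·Q(Year 1) = 1113.85×1 + 14.82×62 + 6.43×92 = 1113.85 + 918.84 + 591.56 = 2624.25
ΣP(Year 0)·Q(Year 1) = 1071.74×1 + 10.80×62 + 5.20×92 = 1071.74 + 669.6 + 478.4 = 2219.74
Index = 2624.25 / 2219.74 × 100 = 118.2233

118.2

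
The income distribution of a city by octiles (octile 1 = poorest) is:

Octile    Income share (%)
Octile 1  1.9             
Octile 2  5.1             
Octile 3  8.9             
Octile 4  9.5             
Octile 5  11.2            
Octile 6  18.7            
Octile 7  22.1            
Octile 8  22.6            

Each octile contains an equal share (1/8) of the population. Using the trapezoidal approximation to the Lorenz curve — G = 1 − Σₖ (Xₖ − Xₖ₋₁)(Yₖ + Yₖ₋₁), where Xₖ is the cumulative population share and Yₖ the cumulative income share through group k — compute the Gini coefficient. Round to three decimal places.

0.326

Cumulative income shares Yₖ: 0.0190, 0.0700, 0.1590, 0.2540, 0.3660, 0.5530, 0.7740, 1.0000
Σ (Xₖ−Xₖ₋₁)(Yₖ+Yₖ₋₁) = (1/8)(0.0190+0.0000) + (1/8)(0.0700+0.0190) + (1/8)(0.1590+0.0700) + (1/8)(0.2540+0.1590) + (1/8)(0.3660+0.2540) + (1/8)(0.5530+0.3660) + (1/8)(0.7740+0.5530) + (1/8)(1.0000+0.7740)
  = 0.0024 + 0.0111 + 0.0286 + 0.0516 + 0.0775 + 0.1149 + 0.1659 + 0.2217 = 0.6737
G = 1 − 0.6737 = 0.3263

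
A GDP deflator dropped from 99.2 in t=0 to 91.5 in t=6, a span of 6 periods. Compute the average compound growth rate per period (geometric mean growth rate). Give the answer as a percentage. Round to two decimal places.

Growth factor = (91.5/99.2)^(1/6) = (0.922379)^(1/6) = 0.986624
Growth rate = 0.986624 − 1 = -0.013376 = -1.3376%

-1.34%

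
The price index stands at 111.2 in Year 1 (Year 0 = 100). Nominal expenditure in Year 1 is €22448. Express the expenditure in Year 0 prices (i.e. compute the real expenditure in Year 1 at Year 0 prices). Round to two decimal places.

Real = Nominal ÷ (Index/100) = 22448 ÷ (111.2/100)
     = 22448 ÷ 1.112 = 20187.0504

20187.05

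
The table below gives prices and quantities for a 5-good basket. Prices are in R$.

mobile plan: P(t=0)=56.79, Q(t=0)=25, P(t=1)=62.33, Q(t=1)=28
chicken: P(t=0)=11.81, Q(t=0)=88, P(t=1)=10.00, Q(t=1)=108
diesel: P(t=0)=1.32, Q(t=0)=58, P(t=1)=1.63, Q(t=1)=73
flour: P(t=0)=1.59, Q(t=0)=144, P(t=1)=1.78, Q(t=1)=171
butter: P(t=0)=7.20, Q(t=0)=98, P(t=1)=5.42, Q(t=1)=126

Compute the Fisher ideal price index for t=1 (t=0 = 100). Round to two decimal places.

95.31

Laspeyres component (base-period weights):
ΣP(t=1)Q(t=0) = 62.33×25 + 10.00×88 + 1.63×58 + 1.78×144 + 5.42×98 = 1558.25 + 880 + 94.54 + 256.32 + 531.16 = 3320.27
ΣP(t=0)Q(t=0) = 56.79×25 + 11.81×88 + 1.32×58 + 1.59×144 + 7.20×98 = 1419.75 + 1039.28 + 76.56 + 228.96 + 705.6 = 3470.15
L = 3320.27 / 3470.15 × 100 = 95.6809
Paasche component (current-period weights):
ΣP(t=1)Q(t=1) = 62.33×28 + 10.00×108 + 1.63×73 + 1.78×171 + 5.42×126 = 1745.24 + 1080 + 118.99 + 304.38 + 682.92 = 3931.53
ΣP(t=0)Q(t=1) = 56.79×28 + 11.81×108 + 1.32×73 + 1.59×171 + 7.20×126 = 1590.12 + 1275.48 + 96.36 + 271.89 + 907.2 = 4141.05
P = 3931.53 / 4141.05 × 100 = 94.9404
Fisher = √(L × P) = √(95.6809 × 94.9404) = 95.3099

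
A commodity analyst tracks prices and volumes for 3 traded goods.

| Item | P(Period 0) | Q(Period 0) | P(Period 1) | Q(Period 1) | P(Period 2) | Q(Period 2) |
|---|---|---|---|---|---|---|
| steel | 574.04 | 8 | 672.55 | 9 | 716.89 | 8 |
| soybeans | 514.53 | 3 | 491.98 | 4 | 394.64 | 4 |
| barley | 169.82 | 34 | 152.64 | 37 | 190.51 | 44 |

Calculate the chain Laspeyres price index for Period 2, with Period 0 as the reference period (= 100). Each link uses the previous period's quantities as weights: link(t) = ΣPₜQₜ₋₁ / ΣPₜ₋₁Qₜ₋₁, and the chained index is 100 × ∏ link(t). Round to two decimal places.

Link Period 0→Period 1:
ΣP(Period 1)Q(Period 0) = 672.55×8 + 491.98×3 + 152.64×34 = 5380.4 + 1475.94 + 5189.76 = 12046.1
ΣP(Period 0)Q(Period 0) = 574.04×8 + 514.53×3 + 169.82×34 = 4592.32 + 1543.59 + 5773.88 = 11909.79
link = 12046.1/11909.79 = 1.011445
Link Period 1→Period 2:
ΣP(Period 2)Q(Period 1) = 716.89×9 + 394.64×4 + 190.51×37 = 6452.01 + 1578.56 + 7048.87 = 15079.44
ΣP(Period 1)Q(Period 1) = 672.55×9 + 491.98×4 + 152.64×37 = 6052.95 + 1967.92 + 5647.68 = 13668.55
link = 15079.44/13668.55 = 1.103222
Chained index = 100 × 1.011445 × 1.103222 = 111.5848

111.58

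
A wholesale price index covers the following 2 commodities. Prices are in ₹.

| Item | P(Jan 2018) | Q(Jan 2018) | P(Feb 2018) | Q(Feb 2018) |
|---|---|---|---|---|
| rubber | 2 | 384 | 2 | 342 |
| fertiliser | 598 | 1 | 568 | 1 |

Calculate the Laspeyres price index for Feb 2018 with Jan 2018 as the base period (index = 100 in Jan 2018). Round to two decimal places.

97.80

Laspeyres price index uses base-period quantities as weights.
ΣP(Feb 2018)·Q(Jan 2018) = 2×384 + 568×1 = 768 + 568 = 1336
ΣP(Jan 2018)·Q(Jan 2018) = 2×384 + 598×1 = 768 + 598 = 1366
Index = 1336 / 1366 × 100 = 97.8038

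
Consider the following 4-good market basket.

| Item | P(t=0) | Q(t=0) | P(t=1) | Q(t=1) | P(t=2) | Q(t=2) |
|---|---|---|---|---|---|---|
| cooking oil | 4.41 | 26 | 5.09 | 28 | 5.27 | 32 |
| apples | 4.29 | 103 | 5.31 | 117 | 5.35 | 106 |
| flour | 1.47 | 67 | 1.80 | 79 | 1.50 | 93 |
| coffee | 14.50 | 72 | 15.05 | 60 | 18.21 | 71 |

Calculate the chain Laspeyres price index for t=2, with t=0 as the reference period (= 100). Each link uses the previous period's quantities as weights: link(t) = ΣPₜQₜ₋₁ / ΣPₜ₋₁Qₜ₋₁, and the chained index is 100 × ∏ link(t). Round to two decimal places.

121.62

Link t=0→t=1:
ΣP(t=1)Q(t=0) = 5.09×26 + 5.31×103 + 1.80×67 + 15.05×72 = 132.34 + 546.93 + 120.6 + 1083.6 = 1883.47
ΣP(t=0)Q(t=0) = 4.41×26 + 4.29×103 + 1.47×67 + 14.50×72 = 114.66 + 441.87 + 98.49 + 1044 = 1699.02
link = 1883.47/1699.02 = 1.108563
Link t=1→t=2:
ΣP(t=2)Q(t=1) = 5.27×28 + 5.35×117 + 1.50×79 + 18.21×60 = 147.56 + 625.95 + 118.5 + 1092.6 = 1984.61
ΣP(t=1)Q(t=1) = 5.09×28 + 5.31×117 + 1.80×79 + 15.05×60 = 142.52 + 621.27 + 142.2 + 903 = 1808.99
link = 1984.61/1808.99 = 1.097082
Chained index = 100 × 1.108563 × 1.097082 = 121.6184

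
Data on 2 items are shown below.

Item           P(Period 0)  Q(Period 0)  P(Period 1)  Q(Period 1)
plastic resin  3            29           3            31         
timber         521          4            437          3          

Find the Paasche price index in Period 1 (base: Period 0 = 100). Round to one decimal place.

84.8

Paasche price index uses current-period quantities as weights.
ΣP(Period 1)·Q(Period 1) = 3×31 + 437×3 = 93 + 1311 = 1404
ΣP(Period 0)·Q(Period 1) = 3×31 + 521×3 = 93 + 1563 = 1656
Index = 1404 / 1656 × 100 = 84.7826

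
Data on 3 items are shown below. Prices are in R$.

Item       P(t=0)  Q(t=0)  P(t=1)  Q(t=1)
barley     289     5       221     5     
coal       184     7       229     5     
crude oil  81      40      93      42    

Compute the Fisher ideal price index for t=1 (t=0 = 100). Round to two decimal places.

Laspeyres component (base-period weights):
ΣP(t=1)Q(t=0) = 221×5 + 229×7 + 93×40 = 1105 + 1603 + 3720 = 6428
ΣP(t=0)Q(t=0) = 289×5 + 184×7 + 81×40 = 1445 + 1288 + 3240 = 5973
L = 6428 / 5973 × 100 = 107.6176
Paasche component (current-period weights):
ΣP(t=1)Q(t=1) = 221×5 + 229×5 + 93×42 = 1105 + 1145 + 3906 = 6156
ΣP(t=0)Q(t=1) = 289×5 + 184×5 + 81×42 = 1445 + 920 + 3402 = 5767
P = 6156 / 5767 × 100 = 106.7453
Fisher = √(L × P) = √(107.6176 × 106.7453) = 107.1806

107.18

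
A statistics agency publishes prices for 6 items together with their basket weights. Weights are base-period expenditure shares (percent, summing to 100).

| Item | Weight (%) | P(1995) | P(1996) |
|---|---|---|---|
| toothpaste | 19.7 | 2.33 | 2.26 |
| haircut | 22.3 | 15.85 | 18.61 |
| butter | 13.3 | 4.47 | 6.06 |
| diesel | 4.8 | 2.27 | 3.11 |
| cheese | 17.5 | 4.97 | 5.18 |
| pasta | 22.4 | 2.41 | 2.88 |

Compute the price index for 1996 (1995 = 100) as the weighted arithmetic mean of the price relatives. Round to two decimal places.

toothpaste: 19.7 × (2.26/2.33) = 19.7 × 0.969957 = 19.1082
haircut: 22.3 × (18.61/15.85) = 22.3 × 1.174132 = 26.1832
butter: 13.3 × (6.06/4.47) = 13.3 × 1.355705 = 18.0309
diesel: 4.8 × (3.11/2.27) = 4.8 × 1.370044 = 6.5762
cheese: 17.5 × (5.18/4.97) = 17.5 × 1.042254 = 18.2394
pasta: 22.4 × (2.88/2.41) = 22.4 × 1.195021 = 26.7685
Index = Σ wᵢ·(p₁ᵢ/p₀ᵢ) = 19.1082 + 26.1832 + 18.0309 + 6.5762 + 18.2394 + 26.7685 = 114.9063

114.91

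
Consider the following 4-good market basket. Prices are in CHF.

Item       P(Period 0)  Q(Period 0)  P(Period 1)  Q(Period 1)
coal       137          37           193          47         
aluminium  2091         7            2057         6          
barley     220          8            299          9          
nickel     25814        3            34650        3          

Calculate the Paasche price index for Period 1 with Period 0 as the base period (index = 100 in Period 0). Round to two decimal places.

130.13

Paasche price index uses current-period quantities as weights.
ΣP(Period 1)·Q(Period 1) = 193×47 + 2057×6 + 299×9 + 34650×3 = 9071 + 12342 + 2691 + 103950 = 128054
ΣP(Period 0)·Q(Period 1) = 137×47 + 2091×6 + 220×9 + 25814×3 = 6439 + 12546 + 1980 + 77442 = 98407
Index = 128054 / 98407 × 100 = 130.1269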